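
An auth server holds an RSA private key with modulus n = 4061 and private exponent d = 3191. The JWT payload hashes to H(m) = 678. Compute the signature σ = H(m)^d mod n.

399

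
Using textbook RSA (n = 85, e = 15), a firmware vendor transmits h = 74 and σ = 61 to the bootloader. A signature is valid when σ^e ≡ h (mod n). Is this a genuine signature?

σ^15 mod 85 = 46
46 ≠ 74, so verification fails.

forged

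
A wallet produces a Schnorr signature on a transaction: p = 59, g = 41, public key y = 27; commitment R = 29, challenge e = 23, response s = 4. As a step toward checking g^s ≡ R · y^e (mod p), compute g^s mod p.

15

41^2 = 1681 ≡ 29
41^4 ≡ 29^2 = 841 ≡ 15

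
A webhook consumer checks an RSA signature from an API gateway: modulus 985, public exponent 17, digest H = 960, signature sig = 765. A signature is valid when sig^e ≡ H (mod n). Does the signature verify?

does not verify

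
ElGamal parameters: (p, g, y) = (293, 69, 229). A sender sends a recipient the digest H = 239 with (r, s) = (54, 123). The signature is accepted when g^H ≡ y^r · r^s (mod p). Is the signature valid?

Left side g^H mod p:
69^2 = 4761 ≡ 73
69^4 ≡ 73^2 = 5329 ≡ 55
69^8 ≡ 55^2 = 3025 ≡ 95
69^16 ≡ 95^2 = 9025 ≡ 235
69^32 ≡ 235^2 = 55225 ≡ 141
69^64 ≡ 141^2 = 19881 ≡ 250
69^128 ≡ 250^2 = 62500 ≡ 91
239 = 128 + 64 + 32 + 8 + 4 + 2 + 1, so 69^239 ≡ 91·250·141·95·55·73·69 ≡ 33 (mod 293)
Right side y^r · r^s mod p:
229^2 = 52441 ≡ 287
229^4 ≡ 287^2 = 82369 ≡ 36
229^8 ≡ 36^2 = 1296 ≡ 124
229^16 ≡ 124^2 = 15376 ≡ 140
229^32 ≡ 140^2 = 19600 ≡ 262
54 = 32 + 16 + 4 + 2, so 229^54 ≡ 262·140·36·287 ≡ 133 (mod 293)
54^2 = 2916 ≡ 279
54^4 ≡ 279^2 = 77841 ≡ 196
54^8 ≡ 196^2 = 38416 ≡ 33
54^16 ≡ 33^2 = 1089 ≡ 210
54^32 ≡ 210^2 = 44100 ≡ 150
54^64 ≡ 150^2 = 22500 ≡ 232
123 = 64 + 32 + 16 + 8 + 2 + 1, so 54^123 ≡ 232·150·210·33·279·54 ≡ 258 (mod 293)
133·258 = 34314 ≡ 33 (mod 293)
33 ≡ 33 (mod 293), so the signature is genuine.

valid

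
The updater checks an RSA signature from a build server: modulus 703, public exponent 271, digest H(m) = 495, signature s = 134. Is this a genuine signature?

genuine

Squares mod 703: s^1≡134, s^2≡381, s^4≡343, s^8≡248, s^16≡343, s^32≡248, s^64≡343, s^128≡248, s^256≡343
271 = 256 + 8 + 4 + 2 + 1, so s^271 ≡ 343·248·343·381·134 ≡ 495 (mod 703)
Since 495 equals the digest 495, verification succeeds.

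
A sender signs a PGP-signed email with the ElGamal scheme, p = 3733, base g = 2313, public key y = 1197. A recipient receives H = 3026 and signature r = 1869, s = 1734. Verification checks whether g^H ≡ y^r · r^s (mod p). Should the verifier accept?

Left side g^H mod p:
2313^3026 mod 3733 = 3556
Right side y^r · r^s mod p:
1197^1869 mod 3733 = 1518
1869^1734 mod 3733 = 1628
1518·1628 = 2471304 ≡ 58 (mod 3733)
3556 ≠ 58, so verification fails.

reject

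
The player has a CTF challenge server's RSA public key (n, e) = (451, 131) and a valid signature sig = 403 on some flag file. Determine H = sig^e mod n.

183

sig^131 mod 451 = 183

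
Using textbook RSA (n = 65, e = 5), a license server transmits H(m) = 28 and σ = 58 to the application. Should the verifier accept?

accept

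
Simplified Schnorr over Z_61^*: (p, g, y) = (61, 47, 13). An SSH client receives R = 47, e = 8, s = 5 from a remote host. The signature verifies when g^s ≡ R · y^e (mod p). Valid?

yes

g^s mod p:
47^2 = 2209 ≡ 13
47^4 ≡ 13^2 = 169 ≡ 47
5 = 4 + 1, so 47^5 ≡ 47·47 ≡ 13 (mod 61)
R · y^e mod p:
13^2 = 169 ≡ 47
13^4 ≡ 47^2 = 2209 ≡ 13
13^8 ≡ 13^2 = 169 ≡ 47
47·47 = 2209 ≡ 13 (mod 61)
13 ≡ 13 (mod 61); signature holds.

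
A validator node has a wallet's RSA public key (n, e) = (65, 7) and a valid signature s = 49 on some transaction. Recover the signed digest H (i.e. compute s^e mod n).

49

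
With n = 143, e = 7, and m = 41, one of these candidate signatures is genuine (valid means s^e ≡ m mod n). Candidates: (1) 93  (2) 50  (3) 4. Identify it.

Candidate 1: Squares mod 143: 93^1≡93, 93^2≡69, 93^4≡42; 7 = 4 + 2 + 1, so 93^7 ≡ 42·69·93 ≡ 102 (mod 143)
Candidate 2: Squares mod 143: 50^1≡50, 50^2≡69, 50^4≡42; 7 = 4 + 2 + 1, so 50^7 ≡ 42·69·50 ≡ 41 (mod 143)
  → matches m = 41
Candidate 3: Squares mod 143: 4^1≡4, 4^2≡16, 4^4≡113; 7 = 4 + 2 + 1, so 4^7 ≡ 113·16·4 ≡ 82 (mod 143)

2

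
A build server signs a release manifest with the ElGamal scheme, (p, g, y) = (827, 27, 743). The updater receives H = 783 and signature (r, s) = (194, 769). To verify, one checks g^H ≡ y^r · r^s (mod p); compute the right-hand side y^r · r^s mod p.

743^2 = 552049 ≡ 440
743^4 ≡ 440^2 = 193600 ≡ 82
743^8 ≡ 82^2 = 6724 ≡ 108
743^16 ≡ 108^2 = 11664 ≡ 86
743^32 ≡ 86^2 = 7396 ≡ 780
743^64 ≡ 780^2 = 608400 ≡ 555
743^128 ≡ 555^2 = 308025 ≡ 381
194 = 128 + 64 + 2, so 743^194 ≡ 381·555·440 ≡ 219 (mod 827)
194^2 = 37636 ≡ 421
194^4 ≡ 421^2 = 177241 ≡ 263
194^8 ≡ 263^2 = 69169 ≡ 528
194^16 ≡ 528^2 = 278784 ≡ 85
194^32 ≡ 85^2 = 7225 ≡ 609
194^64 ≡ 609^2 = 370881 ≡ 385
194^128 ≡ 385^2 = 148225 ≡ 192
194^256 ≡ 192^2 = 36864 ≡ 476
194^512 ≡ 476^2 = 226576 ≡ 805
769 = 512 + 256 + 1, so 194^769 ≡ 805·476·194 ≡ 371 (mod 827)
y^r · r^s ≡ 219·371 = 81249 ≡ 203 (mod 827)

203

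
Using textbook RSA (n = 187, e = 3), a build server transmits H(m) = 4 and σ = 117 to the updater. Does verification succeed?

fails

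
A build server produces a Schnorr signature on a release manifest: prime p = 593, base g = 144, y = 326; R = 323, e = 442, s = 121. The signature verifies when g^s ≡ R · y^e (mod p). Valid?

g^s mod p:
Squares mod 593: 144^1≡144, 144^2≡574, 144^4≡361, 144^8≡454, 144^16≡345, 144^32≡425, 144^64≡353
121 = 64 + 32 + 16 + 8 + 1, so 144^121 ≡ 353·425·345·454·144 ≡ 140 (mod 593)
R · y^e mod p:
Squares mod 593: 326^1≡326, 326^2≡129, 326^4≡37, 326^8≡183, 326^16≡281, 326^32≡92, 326^64≡162, 326^128≡152, 326^256≡570
442 = 256 + 128 + 32 + 16 + 8 + 2, so 326^442 ≡ 570·152·92·281·183·129 ≡ 285 (mod 593)
323·285 = 92055 ≡ 140 (mod 593)
140 ≡ 140 (mod 593); signature holds.

yes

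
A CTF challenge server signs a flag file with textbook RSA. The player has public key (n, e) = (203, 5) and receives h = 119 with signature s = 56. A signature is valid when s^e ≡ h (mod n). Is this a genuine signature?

forged

s^2 ≡ 56^2 = 3136 ≡ 91
s^4 ≡ 91^2 = 8281 ≡ 161
5 = 4 + 1, so s^5 ≡ 161·56 ≡ 84 (mod 203)
s^5 mod 203 = 84, but h = 119.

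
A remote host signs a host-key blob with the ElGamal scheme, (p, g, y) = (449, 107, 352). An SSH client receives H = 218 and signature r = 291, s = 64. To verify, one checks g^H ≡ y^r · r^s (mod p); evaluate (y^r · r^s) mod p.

8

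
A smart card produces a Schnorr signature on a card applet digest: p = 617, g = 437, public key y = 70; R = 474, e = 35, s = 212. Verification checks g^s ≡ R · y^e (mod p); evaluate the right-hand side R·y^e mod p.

484

70^2 = 4900 ≡ 581
70^4 ≡ 581^2 = 337561 ≡ 62
70^8 ≡ 62^2 = 3844 ≡ 142
70^16 ≡ 142^2 = 20164 ≡ 420
70^32 ≡ 420^2 = 176400 ≡ 555
35 = 32 + 2 + 1, so 70^35 ≡ 555·581·70 ≡ 139 (mod 617)
R · y^e ≡ 474·139 = 65886 ≡ 484 (mod 617)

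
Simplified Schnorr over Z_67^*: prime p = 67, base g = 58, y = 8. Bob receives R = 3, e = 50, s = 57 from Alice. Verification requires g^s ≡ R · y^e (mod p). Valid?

yes

g^s mod p:
Squares mod 67: 58^1≡58, 58^2≡14, 58^4≡62, 58^8≡25, 58^16≡22, 58^32≡15
57 = 32 + 16 + 8 + 1, so 58^57 ≡ 15·22·25·58 ≡ 53 (mod 67)
R · y^e mod p:
Squares mod 67: 8^1≡8, 8^2≡64, 8^4≡9, 8^8≡14, 8^16≡62, 8^32≡25
50 = 32 + 16 + 2, so 8^50 ≡ 25·62·64 ≡ 40 (mod 67)
3·40 = 120 ≡ 53 (mod 67)
53 ≡ 53 (mod 67); signature holds.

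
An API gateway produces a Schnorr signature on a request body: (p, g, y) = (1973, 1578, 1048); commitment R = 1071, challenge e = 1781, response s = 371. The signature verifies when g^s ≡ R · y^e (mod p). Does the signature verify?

g^s mod p:
1578^2 = 2490084 ≡ 158
1578^4 ≡ 158^2 = 24964 ≡ 1288
1578^8 ≡ 1288^2 = 1658944 ≡ 1624
1578^16 ≡ 1624^2 = 2637376 ≡ 1448
1578^32 ≡ 1448^2 = 2096704 ≡ 1378
1578^64 ≡ 1378^2 = 1898884 ≡ 858
1578^128 ≡ 858^2 = 736164 ≡ 235
1578^256 ≡ 235^2 = 55225 ≡ 1954
371 = 256 + 64 + 32 + 16 + 2 + 1, so 1578^371 ≡ 1954·858·1378·1448·158·1578 ≡ 1552 (mod 1973)
R · y^e mod p:
1048^2 = 1098304 ≡ 1316
1048^4 ≡ 1316^2 = 1731856 ≡ 1535
1048^8 ≡ 1535^2 = 2356225 ≡ 463
1048^16 ≡ 463^2 = 214369 ≡ 1285
1048^32 ≡ 1285^2 = 1651225 ≡ 1797
1048^64 ≡ 1797^2 = 3229209 ≡ 1381
1048^128 ≡ 1381^2 = 1907161 ≡ 1243
1048^256 ≡ 1243^2 = 1545049 ≡ 190
1048^512 ≡ 190^2 = 36100 ≡ 586
1048^1024 ≡ 586^2 = 343396 ≡ 94
1781 = 1024 + 512 + 128 + 64 + 32 + 16 + 4 + 1, so 1048^1781 ≡ 94·586·1243·1381·1797·1285·1535·1048 ≡ 1636 (mod 1973)
1071·1636 = 1752156 ≡ 132 (mod 1973)
1552 ≠ 132; the check fails.

does not verify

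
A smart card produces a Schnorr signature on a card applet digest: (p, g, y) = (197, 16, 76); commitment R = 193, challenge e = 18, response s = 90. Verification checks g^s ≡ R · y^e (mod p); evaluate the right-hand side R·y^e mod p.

Squares mod 197: 76^1≡76, 76^2≡63, 76^4≡29, 76^8≡53, 76^16≡51
18 = 16 + 2, so 76^18 ≡ 51·63 ≡ 61 (mod 197)
R · y^e ≡ 193·61 = 11773 ≡ 150 (mod 197)

150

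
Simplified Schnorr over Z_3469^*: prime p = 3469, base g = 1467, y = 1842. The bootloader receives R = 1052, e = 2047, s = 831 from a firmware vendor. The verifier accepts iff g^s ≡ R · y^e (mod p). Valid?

g^s mod p:
1467^2 = 2152089 ≡ 1309
1467^4 ≡ 1309^2 = 1713481 ≡ 3264
1467^8 ≡ 3264^2 = 10653696 ≡ 397
1467^16 ≡ 397^2 = 157609 ≡ 1504
1467^32 ≡ 1504^2 = 2262016 ≡ 228
1467^64 ≡ 228^2 = 51984 ≡ 3418
1467^128 ≡ 3418^2 = 11682724 ≡ 2601
1467^256 ≡ 2601^2 = 6765201 ≡ 651
1467^512 ≡ 651^2 = 423801 ≡ 583
831 = 512 + 256 + 32 + 16 + 8 + 4 + 2 + 1, so 1467^831 ≡ 583·651·228·1504·397·3264·1309·1467 ≡ 2597 (mod 3469)
R · y^e mod p:
1842^2 = 3392964 ≡ 282
1842^4 ≡ 282^2 = 79524 ≡ 3206
1842^8 ≡ 3206^2 = 10278436 ≡ 3258
1842^16 ≡ 3258^2 = 10614564 ≡ 2893
1842^32 ≡ 2893^2 = 8369449 ≡ 2221
1842^64 ≡ 2221^2 = 4932841 ≡ 3392
1842^128 ≡ 3392^2 = 11505664 ≡ 2460
1842^256 ≡ 2460^2 = 6051600 ≡ 1664
1842^512 ≡ 1664^2 = 2768896 ≡ 634
1842^1024 ≡ 634^2 = 401956 ≡ 3021
2047 = 1024 + 512 + 256 + 128 + 64 + 32 + 16 + 8 + 4 + 2 + 1, so 1842^2047 ≡ 3021·634·1664·2460·3392·2221·2893·3258·3206·282·1842 ≡ 1028 (mod 3469)
1052·1028 = 1081456 ≡ 2597 (mod 3469)
2597 ≡ 2597 (mod 3469); signature holds.

yes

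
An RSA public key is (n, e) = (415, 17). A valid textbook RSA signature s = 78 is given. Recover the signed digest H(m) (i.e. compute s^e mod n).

s^2 ≡ 78^2 = 6084 ≡ 274
s^4 ≡ 274^2 = 75076 ≡ 376
s^8 ≡ 376^2 = 141376 ≡ 276
s^16 ≡ 276^2 = 76176 ≡ 231
17 = 16 + 1, so s^17 ≡ 231·78 ≡ 173 (mod 415)

173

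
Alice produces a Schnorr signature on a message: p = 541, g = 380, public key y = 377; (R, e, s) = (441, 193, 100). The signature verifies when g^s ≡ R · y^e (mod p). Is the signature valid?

valid

g^s mod p:
380^2 = 144400 ≡ 494
380^4 ≡ 494^2 = 244036 ≡ 45
380^8 ≡ 45^2 = 2025 ≡ 402
380^16 ≡ 402^2 = 161604 ≡ 386
380^32 ≡ 386^2 = 148996 ≡ 221
380^64 ≡ 221^2 = 48841 ≡ 151
100 = 64 + 32 + 4, so 380^100 ≡ 151·221·45 ≡ 420 (mod 541)
R · y^e mod p:
377^2 = 142129 ≡ 387
377^4 ≡ 387^2 = 149769 ≡ 453
377^8 ≡ 453^2 = 205209 ≡ 170
377^16 ≡ 170^2 = 28900 ≡ 227
377^32 ≡ 227^2 = 51529 ≡ 134
377^64 ≡ 134^2 = 17956 ≡ 103
377^128 ≡ 103^2 = 10609 ≡ 330
193 = 128 + 64 + 1, so 377^193 ≡ 330·103·377 ≡ 104 (mod 541)
441·104 = 45864 ≡ 420 (mod 541)
420 ≡ 420 (mod 541); signature holds.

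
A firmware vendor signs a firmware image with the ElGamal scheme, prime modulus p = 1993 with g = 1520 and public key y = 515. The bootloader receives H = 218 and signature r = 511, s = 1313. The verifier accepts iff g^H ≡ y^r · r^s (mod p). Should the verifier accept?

reject

Left side g^H mod p:
1520^2 = 2310400 ≡ 513
1520^4 ≡ 513^2 = 263169 ≡ 93
1520^8 ≡ 93^2 = 8649 ≡ 677
1520^16 ≡ 677^2 = 458329 ≡ 1932
1520^32 ≡ 1932^2 = 3732624 ≡ 1728
1520^64 ≡ 1728^2 = 2985984 ≡ 470
1520^128 ≡ 470^2 = 220900 ≡ 1670
218 = 128 + 64 + 16 + 8 + 2, so 1520^218 ≡ 1670·470·1932·677·513 ≡ 1402 (mod 1993)
Right side y^r · r^s mod p:
515^2 = 265225 ≡ 156
515^4 ≡ 156^2 = 24336 ≡ 420
515^8 ≡ 420^2 = 176400 ≡ 1016
515^16 ≡ 1016^2 = 1032256 ≡ 1875
515^32 ≡ 1875^2 = 3515625 ≡ 1966
515^64 ≡ 1966^2 = 3865156 ≡ 729
515^128 ≡ 729^2 = 531441 ≡ 1303
515^256 ≡ 1303^2 = 1697809 ≡ 1766
511 = 256 + 128 + 64 + 32 + 16 + 8 + 4 + 2 + 1, so 515^511 ≡ 1766·1303·729·1966·1875·1016·420·156·515 ≡ 1946 (mod 1993)
511^2 = 261121 ≡ 38
511^4 ≡ 38^2 = 1444
511^8 ≡ 1444^2 = 2085136 ≡ 458
511^16 ≡ 458^2 = 209764 ≡ 499
511^32 ≡ 499^2 = 249001 ≡ 1869
511^64 ≡ 1869^2 = 3493161 ≡ 1425
511^128 ≡ 1425^2 = 2030625 ≡ 1751
511^256 ≡ 1751^2 = 3066001 ≡ 767
511^512 ≡ 767^2 = 588289 ≡ 354
511^1024 ≡ 354^2 = 125316 ≡ 1750
1313 = 1024 + 256 + 32 + 1, so 511^1313 ≡ 1750·767·1869·511 ≡ 1318 (mod 1993)
1946·1318 = 2564828 ≡ 1830 (mod 1993)
1402 ≠ 1830, so verification fails.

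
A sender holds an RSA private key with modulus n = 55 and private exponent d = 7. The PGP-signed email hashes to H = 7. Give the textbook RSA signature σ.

28

Squares mod 55: H^1≡7, H^2≡49, H^4≡36
7 = 4 + 2 + 1, so H^7 ≡ 36·49·7 ≡ 28 (mod 55)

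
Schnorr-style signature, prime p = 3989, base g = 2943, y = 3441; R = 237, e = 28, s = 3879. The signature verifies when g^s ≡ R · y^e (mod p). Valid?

g^s mod p:
Squares mod 3989: 2943^1≡2943, 2943^2≡1130, 2943^4≡420, 2943^8≡884, 2943^16≡3601, 2943^32≡2951, 2943^64≡414, 2943^128≡3858, 2943^256≡1205, 2943^512≡29, 2943^1024≡841, 2943^2048≡1228
3879 = 2048 + 1024 + 512 + 256 + 32 + 4 + 2 + 1, so 2943^3879 ≡ 1228·841·29·1205·2951·420·1130·2943 ≡ 2277 (mod 3989)
R · y^e mod p:
Squares mod 3989: 3441^1≡3441, 3441^2≡1129, 3441^4≡2150, 3441^8≡3238, 3441^16≡1552
28 = 16 + 8 + 4, so 3441^28 ≡ 1552·3238·2150 ≡ 868 (mod 3989)
237·868 = 205716 ≡ 2277 (mod 3989)
2277 ≡ 2277 (mod 3989); signature holds.

yes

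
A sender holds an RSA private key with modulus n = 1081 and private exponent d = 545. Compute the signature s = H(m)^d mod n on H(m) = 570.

(H(m))^2 ≡ 570^2 = 324900 ≡ 600
(H(m))^4 ≡ 600^2 = 360000 ≡ 27
(H(m))^8 ≡ 27^2 = 729
(H(m))^16 ≡ 729^2 = 531441 ≡ 670
(H(m))^32 ≡ 670^2 = 448900 ≡ 285
(H(m))^64 ≡ 285^2 = 81225 ≡ 150
(H(m))^128 ≡ 150^2 = 22500 ≡ 880
(H(m))^256 ≡ 880^2 = 774400 ≡ 404
(H(m))^512 ≡ 404^2 = 163216 ≡ 1066
545 = 512 + 32 + 1, so (H(m))^545 ≡ 1066·285·570 ≡ 905 (mod 1081)

905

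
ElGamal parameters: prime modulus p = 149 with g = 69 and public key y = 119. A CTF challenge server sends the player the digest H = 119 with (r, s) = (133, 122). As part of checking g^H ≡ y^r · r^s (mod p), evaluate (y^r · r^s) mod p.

132

119^2 = 14161 ≡ 6
119^4 ≡ 6^2 = 36
119^8 ≡ 36^2 = 1296 ≡ 104
119^16 ≡ 104^2 = 10816 ≡ 88
119^32 ≡ 88^2 = 7744 ≡ 145
119^64 ≡ 145^2 = 21025 ≡ 16
119^128 ≡ 16^2 = 256 ≡ 107
133 = 128 + 4 + 1, so 119^133 ≡ 107·36·119 ≡ 64 (mod 149)
133^2 = 17689 ≡ 107
133^4 ≡ 107^2 = 11449 ≡ 125
133^8 ≡ 125^2 = 15625 ≡ 129
133^16 ≡ 129^2 = 16641 ≡ 102
133^32 ≡ 102^2 = 10404 ≡ 123
133^64 ≡ 123^2 = 15129 ≡ 80
122 = 64 + 32 + 16 + 8 + 2, so 133^122 ≡ 80·123·102·129·107 ≡ 30 (mod 149)
y^r · r^s ≡ 64·30 = 1920 ≡ 132 (mod 149)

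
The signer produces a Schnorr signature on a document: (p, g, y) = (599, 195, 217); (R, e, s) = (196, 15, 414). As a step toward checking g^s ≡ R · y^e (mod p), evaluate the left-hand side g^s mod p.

195^2 = 38025 ≡ 288
195^4 ≡ 288^2 = 82944 ≡ 282
195^8 ≡ 282^2 = 79524 ≡ 456
195^16 ≡ 456^2 = 207936 ≡ 83
195^32 ≡ 83^2 = 6889 ≡ 300
195^64 ≡ 300^2 = 90000 ≡ 150
195^128 ≡ 150^2 = 22500 ≡ 337
195^256 ≡ 337^2 = 113569 ≡ 358
414 = 256 + 128 + 16 + 8 + 4 + 2, so 195^414 ≡ 358·337·83·456·282·288 ≡ 432 (mod 599)

432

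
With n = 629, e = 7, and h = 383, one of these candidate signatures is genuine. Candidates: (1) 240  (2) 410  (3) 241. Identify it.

Candidate 1: 240^7 mod 629 = 383
  → matches h = 383
Candidate 2: 410^7 mod 629 = 485
Candidate 3: 241^7 mod 629 = 283

1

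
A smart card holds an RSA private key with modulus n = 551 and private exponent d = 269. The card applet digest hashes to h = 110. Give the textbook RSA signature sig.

451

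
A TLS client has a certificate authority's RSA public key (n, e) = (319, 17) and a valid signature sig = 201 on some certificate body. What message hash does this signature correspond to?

240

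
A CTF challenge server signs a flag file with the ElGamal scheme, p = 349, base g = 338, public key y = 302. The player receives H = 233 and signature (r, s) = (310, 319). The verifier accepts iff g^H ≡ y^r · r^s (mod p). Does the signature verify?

verifies

Left side g^H mod p:
338^2 = 114244 ≡ 121
338^4 ≡ 121^2 = 14641 ≡ 332
338^8 ≡ 332^2 = 110224 ≡ 289
338^16 ≡ 289^2 = 83521 ≡ 110
338^32 ≡ 110^2 = 12100 ≡ 234
338^64 ≡ 234^2 = 54756 ≡ 312
338^128 ≡ 312^2 = 97344 ≡ 322
233 = 128 + 64 + 32 + 8 + 1, so 338^233 ≡ 322·312·234·289·338 ≡ 338 (mod 349)
Right side y^r · r^s mod p:
302^2 = 91204 ≡ 115
302^4 ≡ 115^2 = 13225 ≡ 312
302^8 ≡ 312^2 = 97344 ≡ 322
302^16 ≡ 322^2 = 103684 ≡ 31
302^32 ≡ 31^2 = 961 ≡ 263
302^64 ≡ 263^2 = 69169 ≡ 67
302^128 ≡ 67^2 = 4489 ≡ 301
302^256 ≡ 301^2 = 90601 ≡ 210
310 = 256 + 32 + 16 + 4 + 2, so 302^310 ≡ 210·263·31·312·115 ≡ 100 (mod 349)
310^2 = 96100 ≡ 125
310^4 ≡ 125^2 = 15625 ≡ 269
310^8 ≡ 269^2 = 72361 ≡ 118
310^16 ≡ 118^2 = 13924 ≡ 313
310^32 ≡ 313^2 = 97969 ≡ 249
310^64 ≡ 249^2 = 62001 ≡ 228
310^128 ≡ 228^2 = 51984 ≡ 332
310^256 ≡ 332^2 = 110224 ≡ 289
319 = 256 + 32 + 16 + 8 + 4 + 2 + 1, so 310^319 ≡ 289·249·313·118·269·125·310 ≡ 136 (mod 349)
100·136 = 13600 ≡ 338 (mod 349)
338 ≡ 338 (mod 349), so the signature is genuine.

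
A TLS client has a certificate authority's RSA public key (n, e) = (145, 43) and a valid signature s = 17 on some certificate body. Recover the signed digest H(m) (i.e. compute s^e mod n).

128

s^43 mod 145 = 128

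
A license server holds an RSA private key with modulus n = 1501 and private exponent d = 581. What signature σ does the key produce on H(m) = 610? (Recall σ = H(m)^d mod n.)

963

(H(m))^2 ≡ 610^2 = 372100 ≡ 1353
(H(m))^4 ≡ 1353^2 = 1830609 ≡ 890
(H(m))^8 ≡ 890^2 = 792100 ≡ 1073
(H(m))^16 ≡ 1073^2 = 1151329 ≡ 62
(H(m))^32 ≡ 62^2 = 3844 ≡ 842
(H(m))^64 ≡ 842^2 = 708964 ≡ 492
(H(m))^128 ≡ 492^2 = 242064 ≡ 403
(H(m))^256 ≡ 403^2 = 162409 ≡ 301
(H(m))^512 ≡ 301^2 = 90601 ≡ 541
581 = 512 + 64 + 4 + 1, so (H(m))^581 ≡ 541·492·890·610 ≡ 963 (mod 1501)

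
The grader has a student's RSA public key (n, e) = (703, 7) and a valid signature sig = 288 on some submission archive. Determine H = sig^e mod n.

Squares mod 703: sig^1≡288, sig^2≡693, sig^4≡100
7 = 4 + 2 + 1, so sig^7 ≡ 100·693·288 ≡ 230 (mod 703)

230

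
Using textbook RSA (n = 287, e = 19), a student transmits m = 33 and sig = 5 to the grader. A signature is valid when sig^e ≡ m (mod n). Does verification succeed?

passes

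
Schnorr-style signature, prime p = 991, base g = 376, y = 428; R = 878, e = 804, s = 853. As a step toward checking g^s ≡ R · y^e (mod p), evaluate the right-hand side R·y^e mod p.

Squares mod 991: 428^1≡428, 428^2≡840, 428^4≡8, 428^8≡64, 428^16≡132, 428^32≡577, 428^64≡944, 428^128≡227, 428^256≡988, 428^512≡9
804 = 512 + 256 + 32 + 4, so 428^804 ≡ 9·988·577·8 ≡ 234 (mod 991)
R · y^e ≡ 878·234 = 205452 ≡ 315 (mod 991)

315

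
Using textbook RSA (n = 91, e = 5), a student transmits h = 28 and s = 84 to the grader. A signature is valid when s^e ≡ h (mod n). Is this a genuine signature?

genuine

Squares mod 91: s^1≡84, s^2≡49, s^4≡35
5 = 4 + 1, so s^5 ≡ 35·84 ≡ 28 (mod 91)
s^5 mod 91 = 28 matches h.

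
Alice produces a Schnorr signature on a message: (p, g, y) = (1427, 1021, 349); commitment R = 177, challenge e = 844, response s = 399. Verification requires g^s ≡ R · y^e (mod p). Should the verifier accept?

g^s mod p:
Squares mod 1427: 1021^1≡1021, 1021^2≡731, 1021^4≡663, 1021^8≡53, 1021^16≡1382, 1021^32≡598, 1021^64≡854, 1021^128≡119, 1021^256≡1318
399 = 256 + 128 + 8 + 4 + 2 + 1, so 1021^399 ≡ 1318·119·53·663·731·1021 ≡ 506 (mod 1427)
R · y^e mod p:
Squares mod 1427: 349^1≡349, 349^2≡506, 349^4≡603, 349^8≡1151, 349^16≡545, 349^32≡209, 349^64≡871, 349^128≡904, 349^256≡972, 349^512≡110
844 = 512 + 256 + 64 + 8 + 4, so 349^844 ≡ 110·972·871·1151·603 ≡ 1059 (mod 1427)
177·1059 = 187443 ≡ 506 (mod 1427)
506 ≡ 506 (mod 1427); signature holds.

accept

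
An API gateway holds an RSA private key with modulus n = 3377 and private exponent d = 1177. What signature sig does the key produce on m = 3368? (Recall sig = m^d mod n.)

Squares mod 3377: m^1≡3368, m^2≡81, m^4≡3184, m^8≡102, m^16≡273, m^32≡235, m^64≡1193, m^128≡1532, m^256≡9, m^512≡81, m^1024≡3184
1177 = 1024 + 128 + 16 + 8 + 1, so m^1177 ≡ 3184·1532·273·102·3368 ≡ 3263 (mod 3377)

3263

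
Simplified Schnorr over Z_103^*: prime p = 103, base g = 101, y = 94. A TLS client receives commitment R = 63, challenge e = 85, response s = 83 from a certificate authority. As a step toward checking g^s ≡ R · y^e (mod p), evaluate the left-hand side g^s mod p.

101^2 = 10201 ≡ 4
101^4 ≡ 4^2 = 16
101^8 ≡ 16^2 = 256 ≡ 50
101^16 ≡ 50^2 = 2500 ≡ 28
101^32 ≡ 28^2 = 784 ≡ 63
101^64 ≡ 63^2 = 3969 ≡ 55
83 = 64 + 16 + 2 + 1, so 101^83 ≡ 55·28·4·101 ≡ 40 (mod 103)

40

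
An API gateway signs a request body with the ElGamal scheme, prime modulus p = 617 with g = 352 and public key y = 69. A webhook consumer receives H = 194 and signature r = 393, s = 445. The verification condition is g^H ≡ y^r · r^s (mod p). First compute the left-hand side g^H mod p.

128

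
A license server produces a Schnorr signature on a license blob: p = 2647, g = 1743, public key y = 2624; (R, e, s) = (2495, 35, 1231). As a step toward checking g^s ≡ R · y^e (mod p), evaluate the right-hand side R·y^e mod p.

709

2624^2 = 6885376 ≡ 529
2624^4 ≡ 529^2 = 279841 ≡ 1906
2624^8 ≡ 1906^2 = 3632836 ≡ 1152
2624^16 ≡ 1152^2 = 1327104 ≡ 957
2624^32 ≡ 957^2 = 915849 ≡ 2634
35 = 32 + 2 + 1, so 2624^35 ≡ 2634·529·2624 ≡ 1998 (mod 2647)
R · y^e ≡ 2495·1998 = 4985010 ≡ 709 (mod 2647)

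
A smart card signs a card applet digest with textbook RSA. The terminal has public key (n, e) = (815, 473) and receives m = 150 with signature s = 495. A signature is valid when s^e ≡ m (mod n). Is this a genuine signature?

genuine

s^473 mod 815 = 150
Since 150 equals the digest 150, verification succeeds.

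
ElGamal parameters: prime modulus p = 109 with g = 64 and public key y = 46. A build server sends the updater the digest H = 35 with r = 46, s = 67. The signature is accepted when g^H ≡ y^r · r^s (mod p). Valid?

no

Left side g^H mod p:
64^2 = 4096 ≡ 63
64^4 ≡ 63^2 = 3969 ≡ 45
64^8 ≡ 45^2 = 2025 ≡ 63
64^16 ≡ 63^2 = 3969 ≡ 45
64^32 ≡ 45^2 = 2025 ≡ 63
35 = 32 + 2 + 1, so 64^35 ≡ 63·63·64 ≡ 46 (mod 109)
Right side y^r · r^s mod p:
46^2 = 2116 ≡ 45
46^4 ≡ 45^2 = 2025 ≡ 63
46^8 ≡ 63^2 = 3969 ≡ 45
46^16 ≡ 45^2 = 2025 ≡ 63
46^32 ≡ 63^2 = 3969 ≡ 45
46 = 32 + 8 + 4 + 2, so 46^46 ≡ 45·45·63·45 ≡ 63 (mod 109)
46^2 = 2116 ≡ 45
46^4 ≡ 45^2 = 2025 ≡ 63
46^8 ≡ 63^2 = 3969 ≡ 45
46^16 ≡ 45^2 = 2025 ≡ 63
46^32 ≡ 63^2 = 3969 ≡ 45
46^64 ≡ 45^2 = 2025 ≡ 63
67 = 64 + 2 + 1, so 46^67 ≡ 63·45·46 ≡ 46 (mod 109)
63·46 = 2898 ≡ 64 (mod 109)
46 ≠ 64, so verification fails.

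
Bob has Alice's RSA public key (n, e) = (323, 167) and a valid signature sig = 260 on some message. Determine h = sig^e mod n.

299

sig^167 mod 323 = 299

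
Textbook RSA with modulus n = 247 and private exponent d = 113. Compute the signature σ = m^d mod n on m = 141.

202

m^113 mod 247 = 202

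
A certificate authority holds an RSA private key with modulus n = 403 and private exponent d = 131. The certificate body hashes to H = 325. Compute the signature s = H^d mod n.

325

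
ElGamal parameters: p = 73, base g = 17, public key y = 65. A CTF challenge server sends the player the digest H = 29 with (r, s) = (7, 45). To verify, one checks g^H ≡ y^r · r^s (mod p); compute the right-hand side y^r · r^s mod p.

7

65^2 = 4225 ≡ 64
65^4 ≡ 64^2 = 4096 ≡ 8
7 = 4 + 2 + 1, so 65^7 ≡ 8·64·65 ≡ 65 (mod 73)
7^2 = 49
7^4 ≡ 49^2 = 2401 ≡ 65
7^8 ≡ 65^2 = 4225 ≡ 64
7^16 ≡ 64^2 = 4096 ≡ 8
7^32 ≡ 8^2 = 64
45 = 32 + 8 + 4 + 1, so 7^45 ≡ 64·64·65·7 ≡ 63 (mod 73)
y^r · r^s ≡ 65·63 = 4095 ≡ 7 (mod 73)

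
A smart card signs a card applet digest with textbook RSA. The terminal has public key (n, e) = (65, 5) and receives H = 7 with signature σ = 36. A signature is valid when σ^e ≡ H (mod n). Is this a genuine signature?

Squares mod 65: σ^1≡36, σ^2≡61, σ^4≡16
5 = 4 + 1, so σ^5 ≡ 16·36 ≡ 56 (mod 65)
56 ≠ 7, so verification fails.

forged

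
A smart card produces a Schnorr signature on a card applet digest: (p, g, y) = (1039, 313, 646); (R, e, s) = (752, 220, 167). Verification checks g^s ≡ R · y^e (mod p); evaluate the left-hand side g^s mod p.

20

313^2 = 97969 ≡ 303
313^4 ≡ 303^2 = 91809 ≡ 377
313^8 ≡ 377^2 = 142129 ≡ 825
313^16 ≡ 825^2 = 680625 ≡ 80
313^32 ≡ 80^2 = 6400 ≡ 166
313^64 ≡ 166^2 = 27556 ≡ 542
313^128 ≡ 542^2 = 293764 ≡ 766
167 = 128 + 32 + 4 + 2 + 1, so 313^167 ≡ 766·166·377·303·313 ≡ 20 (mod 1039)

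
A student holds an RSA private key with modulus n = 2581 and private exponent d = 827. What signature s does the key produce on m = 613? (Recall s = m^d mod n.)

961

m^2 ≡ 613^2 = 375769 ≡ 1524
m^4 ≡ 1524^2 = 2322576 ≡ 2257
m^8 ≡ 2257^2 = 5094049 ≡ 1736
m^16 ≡ 1736^2 = 3013696 ≡ 1669
m^32 ≡ 1669^2 = 2785561 ≡ 662
m^64 ≡ 662^2 = 438244 ≡ 2055
m^128 ≡ 2055^2 = 4223025 ≡ 509
m^256 ≡ 509^2 = 259081 ≡ 981
m^512 ≡ 981^2 = 962361 ≡ 2229
827 = 512 + 256 + 32 + 16 + 8 + 2 + 1, so m^827 ≡ 2229·981·662·1669·1736·1524·613 ≡ 961 (mod 2581)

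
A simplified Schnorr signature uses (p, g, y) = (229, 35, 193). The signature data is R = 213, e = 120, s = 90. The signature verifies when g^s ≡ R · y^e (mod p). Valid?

g^s mod p:
Squares mod 229: 35^1≡35, 35^2≡80, 35^4≡217, 35^8≡144, 35^16≡126, 35^32≡75, 35^64≡129
90 = 64 + 16 + 8 + 2, so 35^90 ≡ 129·126·144·80 ≡ 108 (mod 229)
R · y^e mod p:
Squares mod 229: 193^1≡193, 193^2≡151, 193^4≡130, 193^8≡183, 193^16≡55, 193^32≡48, 193^64≡14
120 = 64 + 32 + 16 + 8, so 193^120 ≡ 14·48·55·183 ≡ 165 (mod 229)
213·165 = 35145 ≡ 108 (mod 229)
108 ≡ 108 (mod 229); signature holds.

yes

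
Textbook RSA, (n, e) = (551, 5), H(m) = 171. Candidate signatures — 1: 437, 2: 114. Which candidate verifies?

Candidate 1: 437^2 = 190969 ≡ 323; 437^4 ≡ 323^2 = 104329 ≡ 190; 5 = 4 + 1, so 437^5 ≡ 190·437 ≡ 380 (mod 551)
Candidate 2: 114^2 = 12996 ≡ 323; 114^4 ≡ 323^2 = 104329 ≡ 190; 5 = 4 + 1, so 114^5 ≡ 190·114 ≡ 171 (mod 551)
  → matches H(m) = 171

2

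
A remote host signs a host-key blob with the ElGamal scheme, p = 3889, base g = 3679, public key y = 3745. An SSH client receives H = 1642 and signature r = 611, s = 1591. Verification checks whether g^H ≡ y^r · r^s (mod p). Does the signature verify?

does not verify

Left side g^H mod p:
3679^2 = 13535041 ≡ 1321
3679^4 ≡ 1321^2 = 1745041 ≡ 2769
3679^8 ≡ 2769^2 = 7667361 ≡ 2142
3679^16 ≡ 2142^2 = 4588164 ≡ 3033
3679^32 ≡ 3033^2 = 9199089 ≡ 1604
3679^64 ≡ 1604^2 = 2572816 ≡ 2187
3679^128 ≡ 2187^2 = 4782969 ≡ 3388
3679^256 ≡ 3388^2 = 11478544 ≡ 2105
3679^512 ≡ 2105^2 = 4431025 ≡ 1454
3679^1024 ≡ 1454^2 = 2114116 ≡ 2389
1642 = 1024 + 512 + 64 + 32 + 8 + 2, so 3679^1642 ≡ 2389·1454·2187·1604·2142·1321 ≡ 714 (mod 3889)
Right side y^r · r^s mod p:
3745^2 = 14025025 ≡ 1291
3745^4 ≡ 1291^2 = 1666681 ≡ 2189
3745^8 ≡ 2189^2 = 4791721 ≡ 473
3745^16 ≡ 473^2 = 223729 ≡ 2056
3745^32 ≡ 2056^2 = 4227136 ≡ 3682
3745^64 ≡ 3682^2 = 13557124 ≡ 70
3745^128 ≡ 70^2 = 4900 ≡ 1011
3745^256 ≡ 1011^2 = 1022121 ≡ 3203
3745^512 ≡ 3203^2 = 10259209 ≡ 27
611 = 512 + 64 + 32 + 2 + 1, so 3745^611 ≡ 27·70·3682·1291·3745 ≡ 3389 (mod 3889)
611^2 = 373321 ≡ 3866
611^4 ≡ 3866^2 = 14945956 ≡ 529
611^8 ≡ 529^2 = 279841 ≡ 3722
611^16 ≡ 3722^2 = 13853284 ≡ 666
611^32 ≡ 666^2 = 443556 ≡ 210
611^64 ≡ 210^2 = 44100 ≡ 1321
611^128 ≡ 1321^2 = 1745041 ≡ 2769
611^256 ≡ 2769^2 = 7667361 ≡ 2142
611^512 ≡ 2142^2 = 4588164 ≡ 3033
611^1024 ≡ 3033^2 = 9199089 ≡ 1604
1591 = 1024 + 512 + 32 + 16 + 4 + 2 + 1, so 611^1591 ≡ 1604·3033·210·666·529·3866·611 ≡ 2285 (mod 3889)
3389·2285 = 7743865 ≡ 866 (mod 3889)
714 ≠ 866, so verification fails.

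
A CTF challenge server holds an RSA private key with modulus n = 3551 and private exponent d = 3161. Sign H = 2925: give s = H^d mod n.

1001

H^2 ≡ 2925^2 = 8555625 ≡ 1266
H^4 ≡ 1266^2 = 1602756 ≡ 1255
H^8 ≡ 1255^2 = 1575025 ≡ 1932
H^16 ≡ 1932^2 = 3732624 ≡ 523
H^32 ≡ 523^2 = 273529 ≡ 102
H^64 ≡ 102^2 = 10404 ≡ 3302
H^128 ≡ 3302^2 = 10903204 ≡ 1634
H^256 ≡ 1634^2 = 2669956 ≡ 3155
H^512 ≡ 3155^2 = 9954025 ≡ 572
H^1024 ≡ 572^2 = 327184 ≡ 492
H^2048 ≡ 492^2 = 242064 ≡ 596
3161 = 2048 + 1024 + 64 + 16 + 8 + 1, so H^3161 ≡ 596·492·3302·523·1932·2925 ≡ 1001 (mod 3551)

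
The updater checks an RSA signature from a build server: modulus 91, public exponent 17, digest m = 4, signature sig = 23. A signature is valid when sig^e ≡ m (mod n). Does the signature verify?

verifies

sig^2 ≡ 23^2 = 529 ≡ 74
sig^4 ≡ 74^2 = 5476 ≡ 16
sig^8 ≡ 16^2 = 256 ≡ 74
sig^16 ≡ 74^2 = 5476 ≡ 16
17 = 16 + 1, so sig^17 ≡ 16·23 ≡ 4 (mod 91)
Since 4 equals the digest 4, verification succeeds.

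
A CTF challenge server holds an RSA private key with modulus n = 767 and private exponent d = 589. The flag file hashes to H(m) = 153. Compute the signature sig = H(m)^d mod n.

127

(H(m))^2 ≡ 153^2 = 23409 ≡ 399
(H(m))^4 ≡ 399^2 = 159201 ≡ 432
(H(m))^8 ≡ 432^2 = 186624 ≡ 243
(H(m))^16 ≡ 243^2 = 59049 ≡ 757
(H(m))^32 ≡ 757^2 = 573049 ≡ 100
(H(m))^64 ≡ 100^2 = 10000 ≡ 29
(H(m))^128 ≡ 29^2 = 841 ≡ 74
(H(m))^256 ≡ 74^2 = 5476 ≡ 107
(H(m))^512 ≡ 107^2 = 11449 ≡ 711
589 = 512 + 64 + 8 + 4 + 1, so (H(m))^589 ≡ 711·29·243·432·153 ≡ 127 (mod 767)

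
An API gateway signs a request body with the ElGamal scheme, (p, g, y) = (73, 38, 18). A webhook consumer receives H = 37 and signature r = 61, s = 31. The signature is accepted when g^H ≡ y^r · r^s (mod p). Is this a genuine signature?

forged

Left side g^H mod p:
Squares mod 73: 38^1≡38, 38^2≡57, 38^4≡37, 38^8≡55, 38^16≡32, 38^32≡2
37 = 32 + 4 + 1, so 38^37 ≡ 2·37·38 ≡ 38 (mod 73)
Right side y^r · r^s mod p:
Squares mod 73: 18^1≡18, 18^2≡32, 18^4≡2, 18^8≡4, 18^16≡16, 18^32≡37
61 = 32 + 16 + 8 + 4 + 1, so 18^61 ≡ 37·16·4·2·18 ≡ 57 (mod 73)
Squares mod 73: 61^1≡61, 61^2≡71, 61^4≡4, 61^8≡16, 61^16≡37
31 = 16 + 8 + 4 + 2 + 1, so 61^31 ≡ 37·16·4·71·61 ≡ 38 (mod 73)
57·38 = 2166 ≡ 49 (mod 73)
38 ≠ 49, so verification fails.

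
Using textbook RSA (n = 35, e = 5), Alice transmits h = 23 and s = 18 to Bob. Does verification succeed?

passes

Squares mod 35: s^1≡18, s^2≡9, s^4≡11
5 = 4 + 1, so s^5 ≡ 11·18 ≡ 23 (mod 35)
23 = h, so the signature checks out.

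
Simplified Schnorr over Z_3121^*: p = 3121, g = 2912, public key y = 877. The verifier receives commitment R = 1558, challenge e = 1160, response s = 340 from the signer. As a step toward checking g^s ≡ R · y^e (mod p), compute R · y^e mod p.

1580

877^2 = 769129 ≡ 1363
877^4 ≡ 1363^2 = 1857769 ≡ 774
877^8 ≡ 774^2 = 599076 ≡ 2965
877^16 ≡ 2965^2 = 8791225 ≡ 2489
877^32 ≡ 2489^2 = 6195121 ≡ 3057
877^64 ≡ 3057^2 = 9345249 ≡ 975
877^128 ≡ 975^2 = 950625 ≡ 1841
877^256 ≡ 1841^2 = 3389281 ≡ 2996
877^512 ≡ 2996^2 = 8976016 ≡ 20
877^1024 ≡ 20^2 = 400
1160 = 1024 + 128 + 8, so 877^1160 ≡ 400·1841·2965 ≡ 2489 (mod 3121)
R · y^e ≡ 1558·2489 = 3877862 ≡ 1580 (mod 3121)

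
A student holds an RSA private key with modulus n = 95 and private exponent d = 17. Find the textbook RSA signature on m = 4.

24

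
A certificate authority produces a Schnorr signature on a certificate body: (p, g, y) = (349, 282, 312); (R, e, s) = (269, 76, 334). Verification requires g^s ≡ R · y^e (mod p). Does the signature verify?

does not verify

g^s mod p:
282^334 mod 349 = 263
R · y^e mod p:
312^76 mod 349 = 285
269·285 = 76665 ≡ 234 (mod 349)
263 ≠ 234; the check fails.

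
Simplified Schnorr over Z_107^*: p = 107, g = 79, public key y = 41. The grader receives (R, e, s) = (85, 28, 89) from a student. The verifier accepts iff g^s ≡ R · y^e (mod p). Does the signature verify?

verifies

g^s mod p:
79^89 mod 107 = 34
R · y^e mod p:
41^28 mod 107 = 86
85·86 = 7310 ≡ 34 (mod 107)
34 ≡ 34 (mod 107); signature holds.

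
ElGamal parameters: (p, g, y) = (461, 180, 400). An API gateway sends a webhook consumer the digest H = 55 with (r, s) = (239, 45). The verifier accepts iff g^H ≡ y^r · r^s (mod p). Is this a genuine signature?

Left side g^H mod p:
180^2 = 32400 ≡ 130
180^4 ≡ 130^2 = 16900 ≡ 304
180^8 ≡ 304^2 = 92416 ≡ 216
180^16 ≡ 216^2 = 46656 ≡ 95
180^32 ≡ 95^2 = 9025 ≡ 266
55 = 32 + 16 + 4 + 2 + 1, so 180^55 ≡ 266·95·304·130·180 ≡ 359 (mod 461)
Right side y^r · r^s mod p:
400^2 = 160000 ≡ 33
400^4 ≡ 33^2 = 1089 ≡ 167
400^8 ≡ 167^2 = 27889 ≡ 229
400^16 ≡ 229^2 = 52441 ≡ 348
400^32 ≡ 348^2 = 121104 ≡ 322
400^64 ≡ 322^2 = 103684 ≡ 420
400^128 ≡ 420^2 = 176400 ≡ 298
239 = 128 + 64 + 32 + 8 + 4 + 2 + 1, so 400^239 ≡ 298·420·322·229·167·33·400 ≡ 322 (mod 461)
239^2 = 57121 ≡ 418
239^4 ≡ 418^2 = 174724 ≡ 5
239^8 ≡ 5^2 = 25
239^16 ≡ 25^2 = 625 ≡ 164
239^32 ≡ 164^2 = 26896 ≡ 158
45 = 32 + 8 + 4 + 1, so 239^45 ≡ 158·25·5·239 ≡ 71 (mod 461)
322·71 = 22862 ≡ 273 (mod 461)
359 ≠ 273, so verification fails.

forged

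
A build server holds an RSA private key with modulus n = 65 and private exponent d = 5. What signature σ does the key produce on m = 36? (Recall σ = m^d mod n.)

m^2 ≡ 36^2 = 1296 ≡ 61
m^4 ≡ 61^2 = 3721 ≡ 16
5 = 4 + 1, so m^5 ≡ 16·36 ≡ 56 (mod 65)

56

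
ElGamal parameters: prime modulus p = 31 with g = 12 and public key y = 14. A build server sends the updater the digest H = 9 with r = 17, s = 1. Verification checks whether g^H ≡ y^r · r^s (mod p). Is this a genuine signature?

Left side g^H mod p:
Squares mod 31: 12^1≡12, 12^2≡20, 12^4≡28, 12^8≡9
9 = 8 + 1, so 12^9 ≡ 9·12 ≡ 15 (mod 31)
Right side y^r · r^s mod p:
Squares mod 31: 14^1≡14, 14^2≡10, 14^4≡7, 14^8≡18, 14^16≡14
17 = 16 + 1, so 14^17 ≡ 14·14 ≡ 10 (mod 31)
17^1 mod 31 = 17
10·17 = 170 ≡ 15 (mod 31)
15 ≡ 15 (mod 31), so the signature is genuine.

genuine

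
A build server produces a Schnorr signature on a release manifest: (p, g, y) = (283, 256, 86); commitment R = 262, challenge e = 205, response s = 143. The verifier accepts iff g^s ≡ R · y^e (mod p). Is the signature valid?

g^s mod p:
256^2 = 65536 ≡ 163
256^4 ≡ 163^2 = 26569 ≡ 250
256^8 ≡ 250^2 = 62500 ≡ 240
256^16 ≡ 240^2 = 57600 ≡ 151
256^32 ≡ 151^2 = 22801 ≡ 161
256^64 ≡ 161^2 = 25921 ≡ 168
256^128 ≡ 168^2 = 28224 ≡ 207
143 = 128 + 8 + 4 + 2 + 1, so 256^143 ≡ 207·240·250·163·256 ≡ 163 (mod 283)
R · y^e mod p:
86^2 = 7396 ≡ 38
86^4 ≡ 38^2 = 1444 ≡ 29
86^8 ≡ 29^2 = 841 ≡ 275
86^16 ≡ 275^2 = 75625 ≡ 64
86^32 ≡ 64^2 = 4096 ≡ 134
86^64 ≡ 134^2 = 17956 ≡ 127
86^128 ≡ 127^2 = 16129 ≡ 281
205 = 128 + 64 + 8 + 4 + 1, so 86^205 ≡ 281·127·275·29·86 ≡ 127 (mod 283)
262·127 = 33274 ≡ 163 (mod 283)
163 ≡ 163 (mod 283); signature holds.

valid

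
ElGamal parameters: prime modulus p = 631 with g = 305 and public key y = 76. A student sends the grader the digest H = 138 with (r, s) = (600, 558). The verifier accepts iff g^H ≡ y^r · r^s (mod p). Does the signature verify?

Left side g^H mod p:
305^2 = 93025 ≡ 268
305^4 ≡ 268^2 = 71824 ≡ 521
305^8 ≡ 521^2 = 271441 ≡ 111
305^16 ≡ 111^2 = 12321 ≡ 332
305^32 ≡ 332^2 = 110224 ≡ 430
305^64 ≡ 430^2 = 184900 ≡ 17
305^128 ≡ 17^2 = 289
138 = 128 + 8 + 2, so 305^138 ≡ 289·111·268 ≡ 428 (mod 631)
Right side y^r · r^s mod p:
76^2 = 5776 ≡ 97
76^4 ≡ 97^2 = 9409 ≡ 575
76^8 ≡ 575^2 = 330625 ≡ 612
76^16 ≡ 612^2 = 374544 ≡ 361
76^32 ≡ 361^2 = 130321 ≡ 335
76^64 ≡ 335^2 = 112225 ≡ 538
76^128 ≡ 538^2 = 289444 ≡ 446
76^256 ≡ 446^2 = 198916 ≡ 151
76^512 ≡ 151^2 = 22801 ≡ 85
600 = 512 + 64 + 16 + 8, so 76^600 ≡ 85·538·361·612 ≡ 458 (mod 631)
600^2 = 360000 ≡ 330
600^4 ≡ 330^2 = 108900 ≡ 368
600^8 ≡ 368^2 = 135424 ≡ 390
600^16 ≡ 390^2 = 152100 ≡ 29
600^32 ≡ 29^2 = 841 ≡ 210
600^64 ≡ 210^2 = 44100 ≡ 561
600^128 ≡ 561^2 = 314721 ≡ 483
600^256 ≡ 483^2 = 233289 ≡ 450
600^512 ≡ 450^2 = 202500 ≡ 580
558 = 512 + 32 + 8 + 4 + 2, so 600^558 ≡ 580·210·390·368·330 ≡ 34 (mod 631)
458·34 = 15572 ≡ 428 (mod 631)
428 ≡ 428 (mod 631), so the signature is genuine.

verifies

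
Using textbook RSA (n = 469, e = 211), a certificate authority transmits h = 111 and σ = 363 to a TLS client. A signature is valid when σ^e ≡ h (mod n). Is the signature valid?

valid

σ^2 ≡ 363^2 = 131769 ≡ 449
σ^4 ≡ 449^2 = 201601 ≡ 400
σ^8 ≡ 400^2 = 160000 ≡ 71
σ^16 ≡ 71^2 = 5041 ≡ 351
σ^32 ≡ 351^2 = 123201 ≡ 323
σ^64 ≡ 323^2 = 104329 ≡ 211
σ^128 ≡ 211^2 = 44521 ≡ 435
211 = 128 + 64 + 16 + 2 + 1, so σ^211 ≡ 435·211·351·449·363 ≡ 111 (mod 469)
Since 111 equals the digest 111, verification succeeds.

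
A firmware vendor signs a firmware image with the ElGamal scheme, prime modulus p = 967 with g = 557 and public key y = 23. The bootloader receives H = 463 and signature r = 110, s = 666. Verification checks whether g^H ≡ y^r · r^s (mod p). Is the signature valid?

Left side g^H mod p:
Squares mod 967: 557^1≡557, 557^2≡809, 557^4≡789, 557^8≡740, 557^16≡278, 557^32≡891, 557^64≡941, 557^128≡676, 557^256≡552
463 = 256 + 128 + 64 + 8 + 4 + 2 + 1, so 557^463 ≡ 552·676·941·740·789·809·557 ≡ 608 (mod 967)
Right side y^r · r^s mod p:
Squares mod 967: 23^1≡23, 23^2≡529, 23^4≡378, 23^8≡735, 23^16≡639, 23^32≡247, 23^64≡88
110 = 64 + 32 + 8 + 4 + 2, so 23^110 ≡ 88·247·735·378·529 ≡ 240 (mod 967)
Squares mod 967: 110^1≡110, 110^2≡496, 110^4≡398, 110^8≡783, 110^16≡11, 110^32≡121, 110^64≡136, 110^128≡123, 110^256≡624, 110^512≡642
666 = 512 + 128 + 16 + 8 + 2, so 110^666 ≡ 642·123·11·783·496 ≡ 573 (mod 967)
240·573 = 137520 ≡ 206 (mod 967)
608 ≠ 206, so verification fails.

invalid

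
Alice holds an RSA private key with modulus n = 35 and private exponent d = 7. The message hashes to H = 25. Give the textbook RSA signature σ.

25

H^2 ≡ 25^2 = 625 ≡ 30
H^4 ≡ 30^2 = 900 ≡ 25
7 = 4 + 2 + 1, so H^7 ≡ 25·30·25 ≡ 25 (mod 35)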